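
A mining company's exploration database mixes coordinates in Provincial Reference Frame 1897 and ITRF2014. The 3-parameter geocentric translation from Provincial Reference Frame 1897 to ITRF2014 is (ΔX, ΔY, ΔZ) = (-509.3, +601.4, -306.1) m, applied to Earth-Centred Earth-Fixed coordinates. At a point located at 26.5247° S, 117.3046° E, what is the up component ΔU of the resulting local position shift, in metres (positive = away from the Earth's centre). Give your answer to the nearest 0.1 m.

ΔU = 823.9 m

At φ = -26.5247°, λ = 117.3046°: sin φ = -0.446584, cos φ = 0.894742, sin λ = 0.888580, cos λ = -0.458721.
ΔU = cos φ cos λ·ΔX + cos φ sin λ·ΔY + sin φ·ΔZ = (0.894742)(-0.458721)(-509.3) + (0.894742)(0.888580)(601.4) + (-0.446584)(-306.1) = 823.88 m.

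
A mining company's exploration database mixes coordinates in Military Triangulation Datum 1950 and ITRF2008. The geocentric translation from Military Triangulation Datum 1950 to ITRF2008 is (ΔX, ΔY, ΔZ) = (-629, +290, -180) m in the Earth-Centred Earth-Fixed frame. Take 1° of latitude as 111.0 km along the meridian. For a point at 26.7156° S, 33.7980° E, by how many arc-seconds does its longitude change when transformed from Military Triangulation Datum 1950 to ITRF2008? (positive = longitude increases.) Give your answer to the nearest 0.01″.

sin φ = -0.449562, cos φ = 0.893249, sin λ = 0.556267, cos λ = 0.831004.
East component: ΔE = −sin λ·ΔX + cos λ·ΔY = −(0.556267)(-629) + (0.831004)(290) = 590.88 m.
1° of latitude spans 111000 m; at latitude φ, 1° of longitude spans that × cos φ = 99150.6 m, so Δλ = 590.88 / 99150.6 × 3600 = 21.454″.

Δλ = 21.45″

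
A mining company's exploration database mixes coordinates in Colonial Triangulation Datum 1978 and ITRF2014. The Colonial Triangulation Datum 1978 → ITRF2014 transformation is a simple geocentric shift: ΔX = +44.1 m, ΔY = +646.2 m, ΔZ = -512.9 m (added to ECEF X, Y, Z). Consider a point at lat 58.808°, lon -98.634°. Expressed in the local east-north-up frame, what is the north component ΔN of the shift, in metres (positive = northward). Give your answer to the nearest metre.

ΔN = 287 m

The local north axis is (−sin φ cos λ, −sin φ sin λ, cos φ), giving ΔN = 5.663 + 546.519 − 265.635 = 286.55 m.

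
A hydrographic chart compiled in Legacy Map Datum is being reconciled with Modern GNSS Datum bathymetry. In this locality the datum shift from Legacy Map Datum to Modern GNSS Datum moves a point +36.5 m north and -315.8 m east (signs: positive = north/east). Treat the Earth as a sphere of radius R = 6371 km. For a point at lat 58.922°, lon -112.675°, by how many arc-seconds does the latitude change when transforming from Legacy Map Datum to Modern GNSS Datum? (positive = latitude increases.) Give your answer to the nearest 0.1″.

On a sphere of radius R, 1 rad of latitude = R, so Δφ = ΔN / R = 36.5 / 6371000 = 5.7291e-06 rad = 1.182″.

Δφ = 1.2″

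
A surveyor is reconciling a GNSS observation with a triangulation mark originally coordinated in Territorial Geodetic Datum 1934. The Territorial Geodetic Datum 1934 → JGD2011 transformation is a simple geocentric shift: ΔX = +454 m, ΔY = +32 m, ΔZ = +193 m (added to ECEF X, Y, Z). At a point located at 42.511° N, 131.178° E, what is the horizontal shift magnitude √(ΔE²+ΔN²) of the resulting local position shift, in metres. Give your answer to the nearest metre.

489 m

The local east axis at (φ, λ) is (−sin λ, cos λ, 0), so ΔE = −sin(131.178°)·454 + cos(131.178°)·32 = -362.78 m.
The local north axis is (−sin φ cos λ, −sin φ sin λ, cos φ), giving ΔN = 201.986 − 16.275 + 142.269 = 327.98 m.
Horizontal magnitude = √(ΔE² + ΔN²) = √((-362.78)² + 327.98²) = 489.06 m.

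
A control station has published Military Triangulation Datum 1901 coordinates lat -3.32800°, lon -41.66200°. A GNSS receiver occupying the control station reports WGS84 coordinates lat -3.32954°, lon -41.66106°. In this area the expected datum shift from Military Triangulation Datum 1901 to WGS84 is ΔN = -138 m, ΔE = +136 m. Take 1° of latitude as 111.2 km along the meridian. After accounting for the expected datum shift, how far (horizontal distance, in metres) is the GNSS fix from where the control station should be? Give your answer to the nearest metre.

46 m

Observed coordinate differences: Δφ = -0.00154°, Δλ = +0.00094°.
Converting to metres (1° lat = 111200 m, cos φ = 0.998314): observed ΔN = -171.2 m, observed ΔE = 104.4 m.
Subtracting the expected shift leaves a residual of -171.2 − (-138) = -33.2 m north and 104.4 − (136) = -31.6 m east.
Residual distance = √((-33.2)² + (-31.6)²) = 45.9 m.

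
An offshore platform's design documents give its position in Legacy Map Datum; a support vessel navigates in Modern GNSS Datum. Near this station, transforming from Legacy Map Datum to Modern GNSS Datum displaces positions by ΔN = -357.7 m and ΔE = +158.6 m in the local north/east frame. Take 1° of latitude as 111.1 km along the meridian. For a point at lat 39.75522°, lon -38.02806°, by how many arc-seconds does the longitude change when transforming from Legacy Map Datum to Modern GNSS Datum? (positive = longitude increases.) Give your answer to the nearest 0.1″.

At latitude 39.75522°, cos φ = 0.768784.
1° of longitude at this latitude = 111.1 × cos φ = 85.41 km, so Δλ = 158.6 / 85411.9 = 0.0018569° = 6.685″.

Δλ = 6.7″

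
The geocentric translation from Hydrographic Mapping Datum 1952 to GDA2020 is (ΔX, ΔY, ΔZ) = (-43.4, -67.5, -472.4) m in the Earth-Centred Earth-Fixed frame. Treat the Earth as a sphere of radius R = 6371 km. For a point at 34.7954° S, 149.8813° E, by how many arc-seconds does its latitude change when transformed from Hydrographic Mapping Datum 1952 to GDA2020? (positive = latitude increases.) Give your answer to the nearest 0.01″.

sin φ = -0.570648, cos φ = 0.821195, sin λ = 0.501793, cos λ = -0.864988.
North component: ΔN = −sin φ cos λ·ΔX − sin φ sin λ·ΔY + cos φ·ΔZ = −(-0.570648)(-0.864988)(-43.4) − (-0.570648)(0.501793)(-67.5) + (0.821195)(-472.4) = -385.84 m.
1° of latitude spans πR/180 = 111195 m, so Δφ = -385.84 / 111195 × 3600 = -12.492″.

Δφ = -12.49″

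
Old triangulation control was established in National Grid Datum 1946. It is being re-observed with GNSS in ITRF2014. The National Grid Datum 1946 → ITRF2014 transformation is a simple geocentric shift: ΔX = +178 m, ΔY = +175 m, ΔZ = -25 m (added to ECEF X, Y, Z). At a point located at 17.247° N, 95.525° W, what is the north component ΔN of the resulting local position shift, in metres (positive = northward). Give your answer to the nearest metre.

ΔN = 33 m

The local north axis is (−sin φ cos λ, −sin φ sin λ, cos φ), giving ΔN = 5.081 + 51.645 − 23.876 = 32.85 m.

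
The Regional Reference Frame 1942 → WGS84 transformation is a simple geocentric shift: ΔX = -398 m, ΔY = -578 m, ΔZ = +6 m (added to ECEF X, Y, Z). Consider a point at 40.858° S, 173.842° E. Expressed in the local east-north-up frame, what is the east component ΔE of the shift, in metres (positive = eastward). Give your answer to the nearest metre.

At φ = -40.858°, λ = 173.842°: sin φ = -0.654187, cos φ = 0.756333, sin λ = 0.107271, cos λ = -0.994230.
ΔE = −sin λ·ΔX + cos λ·ΔY = −(0.107271)·(-398) + (-0.994230)·(-578) = 617.36 m.

ΔE = 617 m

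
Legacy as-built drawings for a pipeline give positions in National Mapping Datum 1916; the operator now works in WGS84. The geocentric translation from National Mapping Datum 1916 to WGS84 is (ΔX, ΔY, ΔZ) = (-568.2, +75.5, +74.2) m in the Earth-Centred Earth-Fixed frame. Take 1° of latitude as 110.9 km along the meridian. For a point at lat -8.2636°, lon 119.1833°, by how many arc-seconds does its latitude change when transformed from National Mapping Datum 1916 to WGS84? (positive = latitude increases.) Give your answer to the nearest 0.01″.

sin φ = -0.143728, cos φ = 0.989617, sin λ = 0.873064, cos λ = -0.487605.
North component: ΔN = −sin φ cos λ·ΔX − sin φ sin λ·ΔY + cos φ·ΔZ = −(-0.143728)(-0.487605)(-568.2) − (-0.143728)(0.873064)(75.5) + (0.989617)(74.2) = 122.72 m.
1° of latitude spans 110900 m, so Δφ = 122.72 / 110900 × 3600 = 3.984″.

Δφ = 3.98″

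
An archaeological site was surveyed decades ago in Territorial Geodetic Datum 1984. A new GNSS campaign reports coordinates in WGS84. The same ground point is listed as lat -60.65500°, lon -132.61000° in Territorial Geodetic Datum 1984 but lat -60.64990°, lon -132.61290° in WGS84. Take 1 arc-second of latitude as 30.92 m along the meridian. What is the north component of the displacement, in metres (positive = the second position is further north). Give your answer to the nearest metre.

Δφ = -60.64990° − -60.65500° = +0.00510°; Δλ = -132.61290° − -132.61000° = -0.00290°.
1° of latitude = 3600 × 30.92 = 111312 m.
ΔN = Δφ × 111312 = 567.7 m; ΔE = Δλ × 111312 × cos(-60.65500°) = -0.00290 × 111312 × 0.490067 = -158.2 m.

ΔN = 568 m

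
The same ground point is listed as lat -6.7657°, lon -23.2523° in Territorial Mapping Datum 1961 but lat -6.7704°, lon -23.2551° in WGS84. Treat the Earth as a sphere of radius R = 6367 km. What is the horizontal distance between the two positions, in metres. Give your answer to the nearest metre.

607 m

Δφ = -6.7704° − -6.7657° = -0.0047°; Δλ = -23.2551° − -23.2523° = -0.0028°.
1° along a meridian = πR/180 = 111125 m.
ΔN = Δφ × 111125 = -522.3 m; ΔE = Δλ × 111125 × cos(-6.7657°) = -0.0028 × 111125 × 0.993036 = -309.0 m.
Distance = √(ΔE² + ΔN²) = √((-309.0)² + (-522.3)²) = 606.8 m.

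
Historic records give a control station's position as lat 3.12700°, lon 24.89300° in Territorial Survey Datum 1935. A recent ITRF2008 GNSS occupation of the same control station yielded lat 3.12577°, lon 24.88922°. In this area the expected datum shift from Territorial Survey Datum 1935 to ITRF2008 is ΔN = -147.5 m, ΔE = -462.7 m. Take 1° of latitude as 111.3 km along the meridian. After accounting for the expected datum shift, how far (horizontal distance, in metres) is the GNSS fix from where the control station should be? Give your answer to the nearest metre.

44 m

Observed coordinate differences: Δφ = -0.00123°, Δλ = -0.00378°.
Converting to metres (1° lat = 111300 m, cos φ = 0.998511): observed ΔN = -136.9 m, observed ΔE = -420.1 m.
Subtracting the expected shift leaves a residual of -136.9 − (-147.5) = 10.6 m north and -420.1 − (-462.7) = 42.6 m east.
Residual distance = √(10.6² + 42.6²) = 43.9 m.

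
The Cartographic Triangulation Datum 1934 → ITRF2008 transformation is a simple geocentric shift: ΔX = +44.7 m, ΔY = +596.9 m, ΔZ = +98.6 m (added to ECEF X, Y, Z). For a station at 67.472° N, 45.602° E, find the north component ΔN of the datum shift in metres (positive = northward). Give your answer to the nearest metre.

ΔN = -385 m

The local north axis is (−sin φ cos λ, −sin φ sin λ, cos φ), giving ΔN = -28.887 − 393.939 + 37.777 = -385.05 m.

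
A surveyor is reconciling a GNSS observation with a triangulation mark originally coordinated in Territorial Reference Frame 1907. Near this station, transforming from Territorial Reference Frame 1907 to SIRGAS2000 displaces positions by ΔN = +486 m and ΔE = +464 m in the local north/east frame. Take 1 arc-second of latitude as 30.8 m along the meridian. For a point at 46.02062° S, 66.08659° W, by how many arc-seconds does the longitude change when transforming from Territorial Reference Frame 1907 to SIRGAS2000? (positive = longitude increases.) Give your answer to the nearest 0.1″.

Δλ = 21.7″

At latitude -46.02062°, cos φ = 0.694399.
1″ of longitude at this latitude = 30.80 × cos φ = 21.3875 m, so Δλ = 464.0 / 21.3875 = 21.695″.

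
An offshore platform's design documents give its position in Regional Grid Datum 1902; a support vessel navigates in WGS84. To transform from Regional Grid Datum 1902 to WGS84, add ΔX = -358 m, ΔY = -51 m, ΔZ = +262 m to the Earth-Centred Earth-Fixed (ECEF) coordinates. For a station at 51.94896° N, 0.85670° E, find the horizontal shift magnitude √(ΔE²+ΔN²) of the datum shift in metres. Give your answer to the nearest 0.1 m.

At φ = 51.94896°, λ = 0.85670°: sin φ = 0.787462, cos φ = 0.616363, sin λ = 0.014952, cos λ = 0.999888.
ΔE = −sin λ·ΔX + cos λ·ΔY = −(0.014952)·(-358) + (0.999888)·(-51) = -45.64 m.
ΔN = −sin φ cos λ·ΔX − sin φ sin λ·ΔY + cos φ·ΔZ = −(0.787462)(0.999888)(-358) − (0.787462)(0.014952)(-51) + (0.616363)(262) = 443.97 m.
Horizontal magnitude = √(ΔE² + ΔN²) = √((-45.64)² + 443.97²) = 446.31 m.

446.3 m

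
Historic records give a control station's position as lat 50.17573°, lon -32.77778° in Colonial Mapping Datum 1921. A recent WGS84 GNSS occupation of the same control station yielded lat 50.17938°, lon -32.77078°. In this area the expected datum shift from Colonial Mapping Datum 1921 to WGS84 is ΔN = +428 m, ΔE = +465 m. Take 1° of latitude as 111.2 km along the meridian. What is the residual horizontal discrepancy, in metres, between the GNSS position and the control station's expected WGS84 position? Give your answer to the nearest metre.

Observed coordinate differences: Δφ = +0.00365°, Δλ = +0.00700°.
Converting to metres (1° lat = 111200 m, cos φ = 0.640435): observed ΔN = 405.9 m, observed ΔE = 498.5 m.
Subtracting the expected shift leaves a residual of 405.9 − (428) = -22.1 m north and 498.5 − (465) = 33.5 m east.
Residual distance = √((-22.1)² + 33.5²) = 40.2 m.

40 m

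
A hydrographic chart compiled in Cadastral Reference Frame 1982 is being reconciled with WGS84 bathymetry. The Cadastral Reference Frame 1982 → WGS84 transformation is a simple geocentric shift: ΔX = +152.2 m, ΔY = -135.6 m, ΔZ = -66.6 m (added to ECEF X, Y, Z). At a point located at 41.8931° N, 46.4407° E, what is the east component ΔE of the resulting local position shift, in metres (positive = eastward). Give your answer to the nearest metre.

ΔE = -204 m

At φ = 41.8931°, λ = 46.4407°: sin φ = 0.667743, cos φ = 0.744392, sin λ = 0.724662, cos λ = 0.689105.
ΔE = −sin λ·ΔX + cos λ·ΔY = −(0.724662)·(152.2) + (0.689105)·(-135.6) = -203.74 m.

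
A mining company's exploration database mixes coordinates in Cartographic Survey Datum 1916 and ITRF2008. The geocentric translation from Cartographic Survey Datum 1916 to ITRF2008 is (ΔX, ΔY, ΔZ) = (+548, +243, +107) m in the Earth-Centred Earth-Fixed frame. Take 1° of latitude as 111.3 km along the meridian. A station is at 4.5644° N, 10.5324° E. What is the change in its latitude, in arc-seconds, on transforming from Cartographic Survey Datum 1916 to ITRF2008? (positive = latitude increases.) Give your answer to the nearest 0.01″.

Δφ = 1.95″

sin φ = 0.079580, cos φ = 0.996829, sin λ = 0.182792, cos λ = 0.983152.
North component: ΔN = −sin φ cos λ·ΔX − sin φ sin λ·ΔY + cos φ·ΔZ = −(0.079580)(0.983152)(548) − (0.079580)(0.182792)(243) + (0.996829)(107) = 60.25 m.
1° of latitude spans 111300 m, so Δφ = 60.25 / 111300 × 3600 = 1.949″.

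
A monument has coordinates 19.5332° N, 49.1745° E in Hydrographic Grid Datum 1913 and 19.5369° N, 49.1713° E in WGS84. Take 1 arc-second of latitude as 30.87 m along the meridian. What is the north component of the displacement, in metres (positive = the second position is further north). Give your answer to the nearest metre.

ΔN = 411 m

Δφ = 19.5369° − 19.5332° = +0.0037°; Δλ = 49.1713° − 49.1745° = -0.0032°.
1° of latitude = 3600 × 30.87 = 111132 m.
ΔN = Δφ × 111132 = 411.2 m; ΔE = Δλ × 111132 × cos(19.5332°) = -0.0032 × 111132 × 0.942448 = -335.2 m.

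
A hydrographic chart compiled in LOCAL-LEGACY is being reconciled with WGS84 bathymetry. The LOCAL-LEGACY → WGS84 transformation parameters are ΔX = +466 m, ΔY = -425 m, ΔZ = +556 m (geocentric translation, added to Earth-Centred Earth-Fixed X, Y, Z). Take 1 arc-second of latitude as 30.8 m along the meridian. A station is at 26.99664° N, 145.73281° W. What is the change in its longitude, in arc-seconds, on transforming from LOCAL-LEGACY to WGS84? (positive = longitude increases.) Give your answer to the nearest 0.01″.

sin φ = 0.453938, cos φ = 0.891033, sin λ = -0.563053, cos λ = -0.826421.
East component: ΔE = −sin λ·ΔX + cos λ·ΔY = −(-0.563053)(466) + (-0.826421)(-425) = 613.61 m.
1° of latitude spans 3600 × 30.80 = 110880 m; at latitude φ, 1° of longitude spans that × cos φ = 98797.8 m, so Δλ = 613.61 / 98797.8 × 3600 = 22.359″.

Δλ = 22.36″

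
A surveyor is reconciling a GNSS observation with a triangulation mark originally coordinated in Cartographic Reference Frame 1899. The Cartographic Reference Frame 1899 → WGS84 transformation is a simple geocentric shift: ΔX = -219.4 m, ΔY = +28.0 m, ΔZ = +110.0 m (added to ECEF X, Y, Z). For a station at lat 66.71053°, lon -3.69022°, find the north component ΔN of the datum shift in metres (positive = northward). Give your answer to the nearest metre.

ΔN = 246 m

At φ = 66.71053°, λ = -3.69022°: sin φ = 0.918519, cos φ = 0.395377, sin λ = -0.064362, cos λ = 0.997927.
ΔN = −sin φ cos λ·ΔX − sin φ sin λ·ΔY + cos φ·ΔZ = −(0.918519)(0.997927)(-219.4) − (0.918519)(-0.064362)(28.0) + (0.395377)(110.0) = 246.25 m.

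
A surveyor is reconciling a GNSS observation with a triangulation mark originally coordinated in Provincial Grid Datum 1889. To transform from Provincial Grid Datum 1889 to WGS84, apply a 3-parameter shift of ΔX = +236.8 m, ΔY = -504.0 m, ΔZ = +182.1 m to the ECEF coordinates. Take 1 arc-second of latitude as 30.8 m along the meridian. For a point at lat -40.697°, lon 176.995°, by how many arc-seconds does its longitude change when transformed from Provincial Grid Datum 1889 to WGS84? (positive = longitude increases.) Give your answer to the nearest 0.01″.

sin φ = -0.652059, cos φ = 0.758168, sin λ = 0.052423, cos λ = -0.998625.
East component: ΔE = −sin λ·ΔX + cos λ·ΔY = −(0.052423)(236.8) + (-0.998625)(-504.0) = 490.89 m.
1° of latitude spans 3600 × 30.80 = 110880 m; at latitude φ, 1° of longitude spans that × cos φ = 84065.7 m, so Δλ = 490.89 / 84065.7 × 3600 = 21.022″.

Δλ = 21.02″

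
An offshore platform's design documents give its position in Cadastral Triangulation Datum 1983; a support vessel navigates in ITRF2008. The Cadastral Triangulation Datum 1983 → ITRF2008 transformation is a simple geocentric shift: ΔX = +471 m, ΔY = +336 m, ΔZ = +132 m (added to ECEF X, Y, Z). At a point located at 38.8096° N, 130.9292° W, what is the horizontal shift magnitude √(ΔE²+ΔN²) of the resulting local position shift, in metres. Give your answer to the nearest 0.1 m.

At φ = 38.8096°, λ = -130.9292°: sin φ = 0.626734, cos φ = 0.779233, sin λ = -0.755520, cos λ = -0.655126.
ΔE = −sin λ·ΔX + cos λ·ΔY = −(-0.755520)·(471) + (-0.655126)·(336) = 135.73 m.
ΔN = −sin φ cos λ·ΔX − sin φ sin λ·ΔY + cos φ·ΔZ = −(0.626734)(-0.655126)(471) − (0.626734)(-0.755520)(336) + (0.779233)(132) = 455.35 m.
Horizontal magnitude = √(ΔE² + ΔN²) = √(135.73² + 455.35²) = 475.14 m.

475.1 m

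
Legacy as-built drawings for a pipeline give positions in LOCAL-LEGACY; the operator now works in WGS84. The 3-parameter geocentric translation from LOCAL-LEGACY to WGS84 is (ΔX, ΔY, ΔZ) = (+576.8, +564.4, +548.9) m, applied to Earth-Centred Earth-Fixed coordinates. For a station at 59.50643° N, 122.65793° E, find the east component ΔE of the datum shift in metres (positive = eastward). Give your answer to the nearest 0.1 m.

ΔE = -790.2 m

At φ = 59.50643°, λ = 122.65793°: sin φ = 0.861686, cos φ = 0.507442, sin λ = 0.841907, cos λ = -0.539622.
ΔE = −sin λ·ΔX + cos λ·ΔY = −(0.841907)·(576.8) + (-0.539622)·(564.4) = -790.17 m.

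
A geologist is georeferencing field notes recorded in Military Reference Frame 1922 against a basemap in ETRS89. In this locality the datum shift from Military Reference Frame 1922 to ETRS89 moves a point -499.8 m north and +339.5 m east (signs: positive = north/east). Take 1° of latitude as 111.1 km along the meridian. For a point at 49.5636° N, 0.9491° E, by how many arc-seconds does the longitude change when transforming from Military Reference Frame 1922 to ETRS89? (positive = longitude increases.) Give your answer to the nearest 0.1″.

Δλ = 17.0″

At latitude 49.5636°, cos φ = 0.648604.
1° of longitude at this latitude = 111.1 × cos φ = 72.06 km, so Δλ = 339.5 / 72059.9 = 0.0047114° = 16.961″.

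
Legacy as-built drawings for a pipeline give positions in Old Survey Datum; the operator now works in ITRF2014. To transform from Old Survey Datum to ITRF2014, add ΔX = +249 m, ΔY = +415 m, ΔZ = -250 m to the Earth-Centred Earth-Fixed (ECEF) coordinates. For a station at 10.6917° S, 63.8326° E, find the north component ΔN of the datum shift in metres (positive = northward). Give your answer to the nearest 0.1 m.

At φ = -10.6917°, λ = 63.8326°: sin φ = -0.185524, cos φ = 0.982640, sin λ = 0.897509, cos λ = 0.440995.
ΔN = −sin φ cos λ·ΔX − sin φ sin λ·ΔY + cos φ·ΔZ = −(-0.185524)(0.440995)(249) − (-0.185524)(0.897509)(415) + (0.982640)(-250) = -156.19 m.

ΔN = -156.2 m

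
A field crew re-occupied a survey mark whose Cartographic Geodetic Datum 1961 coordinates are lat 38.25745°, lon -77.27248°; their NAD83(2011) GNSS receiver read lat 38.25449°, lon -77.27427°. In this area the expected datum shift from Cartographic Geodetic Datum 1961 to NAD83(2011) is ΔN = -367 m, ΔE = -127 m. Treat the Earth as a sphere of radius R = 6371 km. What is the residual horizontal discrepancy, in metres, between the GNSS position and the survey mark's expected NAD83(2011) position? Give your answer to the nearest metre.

48 m

Observed coordinate differences: Δφ = -0.00296°, Δλ = -0.00179°.
Converting to metres (1° lat = 111195 m, cos φ = 0.785236): observed ΔN = -329.1 m, observed ΔE = -156.3 m.
Subtracting the expected shift leaves a residual of -329.1 − (-367) = 37.9 m north and -156.3 − (-127) = -29.3 m east.
Residual distance = √(37.9² + (-29.3)²) = 47.9 m.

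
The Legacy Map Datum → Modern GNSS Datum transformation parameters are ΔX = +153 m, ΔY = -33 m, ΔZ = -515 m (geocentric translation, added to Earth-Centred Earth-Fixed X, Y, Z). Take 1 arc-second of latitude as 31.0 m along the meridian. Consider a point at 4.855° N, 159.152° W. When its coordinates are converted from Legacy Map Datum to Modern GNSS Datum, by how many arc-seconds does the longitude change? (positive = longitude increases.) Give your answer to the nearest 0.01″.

sin φ = 0.084634, cos φ = 0.996412, sin λ = -0.355890, cos λ = -0.934528.
East component: ΔE = −sin λ·ΔX + cos λ·ΔY = −(-0.355890)(153) + (-0.934528)(-33) = 85.29 m.
1° of latitude spans 3600 × 31.00 = 111600 m; at latitude φ, 1° of longitude spans that × cos φ = 111199.6 m, so Δλ = 85.29 / 111199.6 × 3600 = 2.761″.

Δλ = 2.76″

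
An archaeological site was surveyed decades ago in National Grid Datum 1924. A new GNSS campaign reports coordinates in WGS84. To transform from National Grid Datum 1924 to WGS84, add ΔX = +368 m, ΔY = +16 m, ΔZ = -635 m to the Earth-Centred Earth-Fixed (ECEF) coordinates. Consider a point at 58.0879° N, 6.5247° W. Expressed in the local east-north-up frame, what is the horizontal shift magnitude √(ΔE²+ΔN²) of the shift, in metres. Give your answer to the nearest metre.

At φ = 58.0879°, λ = -6.5247°: sin φ = 0.848860, cos φ = 0.528618, sin λ = -0.113632, cos λ = 0.993523.
ΔE = −sin λ·ΔX + cos λ·ΔY = −(-0.113632)·(368) + (0.993523)·(16) = 57.71 m.
ΔN = −sin φ cos λ·ΔX − sin φ sin λ·ΔY + cos φ·ΔZ = −(0.848860)(0.993523)(368) − (0.848860)(-0.113632)(16) + (0.528618)(-635) = -644.49 m.
Horizontal magnitude = √(ΔE² + ΔN²) = √(57.71² + (-644.49)²) = 647.06 m.

647 m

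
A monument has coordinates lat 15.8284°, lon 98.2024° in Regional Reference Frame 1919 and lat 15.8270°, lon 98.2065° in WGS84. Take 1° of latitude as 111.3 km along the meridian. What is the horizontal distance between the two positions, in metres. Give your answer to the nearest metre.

Δφ = 15.8270° − 15.8284° = -0.0014°; Δλ = 98.2065° − 98.2024° = +0.0041°.
ΔN = Δφ × 111300 = -155.8 m; ΔE = Δλ × 111300 × cos(15.8284°) = +0.0041 × 111300 × 0.962083 = 439.0 m.
Distance = √(ΔE² + ΔN²) = √(439.0² + (-155.8)²) = 465.9 m.

466 m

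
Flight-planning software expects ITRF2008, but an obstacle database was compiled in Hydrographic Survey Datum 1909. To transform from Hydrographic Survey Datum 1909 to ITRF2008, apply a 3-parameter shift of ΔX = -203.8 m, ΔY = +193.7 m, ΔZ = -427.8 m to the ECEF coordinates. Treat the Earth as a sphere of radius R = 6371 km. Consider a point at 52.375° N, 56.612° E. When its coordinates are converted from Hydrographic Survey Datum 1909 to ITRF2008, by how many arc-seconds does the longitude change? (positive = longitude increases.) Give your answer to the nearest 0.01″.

Δλ = 14.68″

sin φ = 0.792023, cos φ = 0.610491, sin λ = 0.834963, cos λ = 0.550306.
East component: ΔE = −sin λ·ΔX + cos λ·ΔY = −(0.834963)(-203.8) + (0.550306)(193.7) = 276.76 m.
1° of latitude spans πR/180 = 111195 m; at latitude φ, 1° of longitude spans that × cos φ = 67883.5 m, so Δλ = 276.76 / 67883.5 × 3600 = 14.677″.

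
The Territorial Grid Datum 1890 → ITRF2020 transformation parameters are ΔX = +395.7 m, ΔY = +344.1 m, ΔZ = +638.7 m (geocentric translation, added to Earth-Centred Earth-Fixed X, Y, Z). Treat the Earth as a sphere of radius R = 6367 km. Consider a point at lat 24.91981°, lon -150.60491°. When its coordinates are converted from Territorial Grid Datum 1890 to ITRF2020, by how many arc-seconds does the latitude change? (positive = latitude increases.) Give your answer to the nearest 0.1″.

sin φ = 0.421349, cos φ = 0.906898, sin λ = -0.490829, cos λ = -0.871256.
North component: ΔN = −sin φ cos λ·ΔX − sin φ sin λ·ΔY + cos φ·ΔZ = −(0.421349)(-0.871256)(395.7) − (0.421349)(-0.490829)(344.1) + (0.906898)(638.7) = 795.66 m.
1° of latitude spans πR/180 = 111125 m, so Δφ = 795.66 / 111125 × 3600 = 25.776″.

Δφ = 25.8″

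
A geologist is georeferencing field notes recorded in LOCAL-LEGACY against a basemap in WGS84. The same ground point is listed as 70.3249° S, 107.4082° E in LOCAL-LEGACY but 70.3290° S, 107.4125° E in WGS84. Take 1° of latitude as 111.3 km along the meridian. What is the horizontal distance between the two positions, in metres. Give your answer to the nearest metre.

484 m

Δφ = -70.3290° − -70.3249° = -0.0041°; Δλ = 107.4125° − 107.4082° = +0.0043°.
ΔN = Δφ × 111300 = -456.3 m; ΔE = Δλ × 111300 × cos(-70.3249°) = +0.0043 × 111300 × 0.336686 = 161.1 m.
Distance = √(ΔE² + ΔN²) = √(161.1² + (-456.3)²) = 483.9 m.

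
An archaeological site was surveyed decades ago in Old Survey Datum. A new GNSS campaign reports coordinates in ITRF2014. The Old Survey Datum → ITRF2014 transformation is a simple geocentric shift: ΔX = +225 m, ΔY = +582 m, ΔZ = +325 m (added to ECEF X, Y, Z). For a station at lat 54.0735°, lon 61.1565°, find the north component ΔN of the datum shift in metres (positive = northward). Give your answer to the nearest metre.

The local north axis is (−sin φ cos λ, −sin φ sin λ, cos φ), giving ΔN = -87.896 − 412.819 + 190.693 = -310.02 m.

ΔN = -310 m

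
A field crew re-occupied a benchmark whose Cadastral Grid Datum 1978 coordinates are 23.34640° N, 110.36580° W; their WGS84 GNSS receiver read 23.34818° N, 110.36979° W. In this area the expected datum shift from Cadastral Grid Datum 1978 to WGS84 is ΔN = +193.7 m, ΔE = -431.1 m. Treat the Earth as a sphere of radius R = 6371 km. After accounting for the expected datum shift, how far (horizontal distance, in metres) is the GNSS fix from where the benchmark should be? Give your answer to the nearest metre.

24 m

Observed coordinate differences: Δφ = +0.00178°, Δλ = -0.00399°.
Converting to metres (1° lat = 111195 m, cos φ = 0.918126): observed ΔN = 197.9 m, observed ΔE = -407.3 m.
Subtracting the expected shift leaves a residual of 197.9 − (193.7) = 4.2 m north and -407.3 − (-431.1) = 23.8 m east.
Residual distance = √(4.2² + 23.8²) = 24.1 m.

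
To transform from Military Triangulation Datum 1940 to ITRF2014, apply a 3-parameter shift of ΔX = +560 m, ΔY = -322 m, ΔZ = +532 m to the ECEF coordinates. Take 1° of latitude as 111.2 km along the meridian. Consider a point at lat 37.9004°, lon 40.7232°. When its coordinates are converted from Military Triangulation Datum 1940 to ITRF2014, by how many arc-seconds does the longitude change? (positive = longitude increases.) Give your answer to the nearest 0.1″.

sin φ = 0.614291, cos φ = 0.789080, sin λ = 0.652405, cos λ = 0.757870.
East component: ΔE = −sin λ·ΔX + cos λ·ΔY = −(0.652405)(560) + (0.757870)(-322) = -609.38 m.
1° of latitude spans 111200 m; at latitude φ, 1° of longitude spans that × cos φ = 87745.7 m, so Δλ = -609.38 / 87745.7 × 3600 = -25.001″.

Δλ = -25.0″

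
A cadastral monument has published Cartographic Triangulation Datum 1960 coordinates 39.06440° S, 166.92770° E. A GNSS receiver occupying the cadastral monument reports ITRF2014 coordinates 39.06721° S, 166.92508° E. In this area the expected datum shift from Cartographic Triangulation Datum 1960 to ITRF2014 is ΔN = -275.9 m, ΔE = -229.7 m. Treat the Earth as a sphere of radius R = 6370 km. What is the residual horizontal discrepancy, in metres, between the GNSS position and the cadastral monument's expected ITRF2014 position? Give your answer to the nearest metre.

Observed coordinate differences: Δφ = -0.00281°, Δλ = -0.00262°.
Converting to metres (1° lat = 111177 m, cos φ = 0.776438): observed ΔN = -312.4 m, observed ΔE = -226.2 m.
Subtracting the expected shift leaves a residual of -312.4 − (-275.9) = -36.5 m north and -226.2 − (-229.7) = 3.5 m east.
Residual distance = √((-36.5)² + 3.5²) = 36.7 m.

37 m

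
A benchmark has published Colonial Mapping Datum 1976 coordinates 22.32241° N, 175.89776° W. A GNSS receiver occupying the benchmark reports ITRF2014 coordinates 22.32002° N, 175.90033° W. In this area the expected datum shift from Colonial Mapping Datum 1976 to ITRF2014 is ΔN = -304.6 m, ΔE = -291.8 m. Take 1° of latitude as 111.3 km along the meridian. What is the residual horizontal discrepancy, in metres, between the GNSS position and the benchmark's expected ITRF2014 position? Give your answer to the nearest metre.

Observed coordinate differences: Δφ = -0.00239°, Δλ = -0.00257°.
Converting to metres (1° lat = 111300 m, cos φ = 0.925061): observed ΔN = -266.0 m, observed ΔE = -264.6 m.
Subtracting the expected shift leaves a residual of -266.0 − (-304.6) = 38.6 m north and -264.6 − (-291.8) = 27.2 m east.
Residual distance = √(38.6² + 27.2²) = 47.2 m.

47 m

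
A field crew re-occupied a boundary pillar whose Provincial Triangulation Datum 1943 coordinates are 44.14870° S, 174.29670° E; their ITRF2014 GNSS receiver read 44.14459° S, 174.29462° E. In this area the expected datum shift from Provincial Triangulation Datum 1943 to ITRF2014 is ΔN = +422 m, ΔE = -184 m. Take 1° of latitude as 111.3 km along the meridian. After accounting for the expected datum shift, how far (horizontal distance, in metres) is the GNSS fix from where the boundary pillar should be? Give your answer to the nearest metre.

Observed coordinate differences: Δφ = +0.00411°, Δλ = -0.00208°.
Converting to metres (1° lat = 111300 m, cos φ = 0.717535): observed ΔN = 457.4 m, observed ΔE = -166.1 m.
Subtracting the expected shift leaves a residual of 457.4 − (422) = 35.4 m north and -166.1 − (-184) = 17.9 m east.
Residual distance = √(35.4² + 17.9²) = 39.7 m.

40 m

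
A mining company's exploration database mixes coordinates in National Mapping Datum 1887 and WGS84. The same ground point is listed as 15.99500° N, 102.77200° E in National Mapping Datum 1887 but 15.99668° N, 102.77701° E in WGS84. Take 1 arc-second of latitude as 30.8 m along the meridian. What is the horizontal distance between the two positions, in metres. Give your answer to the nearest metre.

Δφ = 15.99668° − 15.99500° = +0.00168°; Δλ = 102.77701° − 102.77200° = +0.00501°.
1° of latitude = 3600 × 30.80 = 110880 m.
ΔN = Δφ × 110880 = 186.3 m; ΔE = Δλ × 110880 × cos(15.99500°) = +0.00501 × 110880 × 0.961286 = 534.0 m.
Distance = √(ΔE² + ΔN²) = √(534.0² + 186.3²) = 565.6 m.

566 m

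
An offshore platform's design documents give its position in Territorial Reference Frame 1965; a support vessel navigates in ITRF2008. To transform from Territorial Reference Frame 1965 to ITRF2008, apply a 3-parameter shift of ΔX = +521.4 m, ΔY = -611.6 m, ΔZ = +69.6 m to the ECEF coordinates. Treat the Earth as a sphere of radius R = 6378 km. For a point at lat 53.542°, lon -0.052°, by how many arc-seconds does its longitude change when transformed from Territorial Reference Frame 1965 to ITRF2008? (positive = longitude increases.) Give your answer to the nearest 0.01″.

sin φ = 0.804293, cos φ = 0.594233, sin λ = -0.000908, cos λ = 1.000000.
East component: ΔE = −sin λ·ΔX + cos λ·ΔY = −(-0.000908)(521.4) + (1.000000)(-611.6) = -611.13 m.
1° of latitude spans πR/180 = 111317 m; at latitude φ, 1° of longitude spans that × cos φ = 66148.3 m, so Δλ = -611.13 / 66148.3 × 3600 = -33.259″.

Δλ = -33.26″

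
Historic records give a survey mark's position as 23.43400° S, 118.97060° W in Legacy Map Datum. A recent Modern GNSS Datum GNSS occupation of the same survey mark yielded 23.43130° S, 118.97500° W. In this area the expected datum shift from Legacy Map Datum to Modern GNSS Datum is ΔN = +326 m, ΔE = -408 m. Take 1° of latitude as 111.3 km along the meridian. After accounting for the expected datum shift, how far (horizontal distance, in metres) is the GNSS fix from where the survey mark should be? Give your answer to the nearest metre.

Observed coordinate differences: Δφ = +0.00270°, Δλ = -0.00440°.
Converting to metres (1° lat = 111300 m, cos φ = 0.917519): observed ΔN = 300.5 m, observed ΔE = -449.3 m.
Subtracting the expected shift leaves a residual of 300.5 − (326) = -25.5 m north and -449.3 − (-408) = -41.3 m east.
Residual distance = √((-25.5)² + (-41.3)²) = 48.6 m.

49 m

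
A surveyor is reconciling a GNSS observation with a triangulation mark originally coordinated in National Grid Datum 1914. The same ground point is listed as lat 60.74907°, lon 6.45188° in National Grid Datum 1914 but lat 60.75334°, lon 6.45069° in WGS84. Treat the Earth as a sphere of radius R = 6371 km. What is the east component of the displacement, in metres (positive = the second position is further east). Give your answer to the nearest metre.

Δφ = 60.75334° − 60.74907° = +0.00427°; Δλ = 6.45069° − 6.45188° = -0.00119°.
1° along a meridian = πR/180 = 111195 m.
ΔN = Δφ × 111195 = 474.8 m; ΔE = Δλ × 111195 × cos(60.74907°) = -0.00119 × 111195 × 0.488635 = -64.7 m.

ΔE = -65 m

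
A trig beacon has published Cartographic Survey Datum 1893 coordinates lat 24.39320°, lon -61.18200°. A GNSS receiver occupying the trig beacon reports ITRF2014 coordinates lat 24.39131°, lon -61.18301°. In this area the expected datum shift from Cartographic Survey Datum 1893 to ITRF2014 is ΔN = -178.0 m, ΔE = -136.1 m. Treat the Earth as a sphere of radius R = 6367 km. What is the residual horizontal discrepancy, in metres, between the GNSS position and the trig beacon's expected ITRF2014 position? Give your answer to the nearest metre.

47 m

Observed coordinate differences: Δφ = -0.00189°, Δλ = -0.00101°.
Converting to metres (1° lat = 111125 m, cos φ = 0.910733): observed ΔN = -210.0 m, observed ΔE = -102.2 m.
Subtracting the expected shift leaves a residual of -210.0 − (-178.0) = -32.0 m north and -102.2 − (-136.1) = 33.9 m east.
Residual distance = √((-32.0)² + 33.9²) = 46.6 m.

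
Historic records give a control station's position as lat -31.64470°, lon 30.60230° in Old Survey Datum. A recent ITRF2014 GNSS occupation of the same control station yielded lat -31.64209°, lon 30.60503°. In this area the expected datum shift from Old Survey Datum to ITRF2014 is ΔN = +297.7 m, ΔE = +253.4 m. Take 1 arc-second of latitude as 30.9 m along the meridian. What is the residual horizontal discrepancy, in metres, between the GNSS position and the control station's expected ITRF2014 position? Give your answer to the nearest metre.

9 m

Observed coordinate differences: Δφ = +0.00261°, Δλ = +0.00273°.
Converting to metres (1° lat = 111240 m, cos φ = 0.851318): observed ΔN = 290.3 m, observed ΔE = 258.5 m.
Subtracting the expected shift leaves a residual of 290.3 − (297.7) = -7.4 m north and 258.5 − (253.4) = 5.1 m east.
Residual distance = √((-7.4)² + 5.1²) = 9.0 m.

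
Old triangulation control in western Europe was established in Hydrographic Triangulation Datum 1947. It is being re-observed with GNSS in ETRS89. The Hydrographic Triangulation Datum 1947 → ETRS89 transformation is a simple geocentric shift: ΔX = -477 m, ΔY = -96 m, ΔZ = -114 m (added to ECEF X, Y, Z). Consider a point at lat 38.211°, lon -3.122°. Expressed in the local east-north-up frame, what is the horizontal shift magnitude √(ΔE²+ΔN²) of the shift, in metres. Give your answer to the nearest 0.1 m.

235.7 m

The local east axis at (φ, λ) is (−sin λ, cos λ, 0), so ΔE = −sin(-3.122°)·(-477) + cos(-3.122°)·(-96) = -121.84 m.
The local north axis is (−sin φ cos λ, −sin φ sin λ, cos φ), giving ΔN = 294.615 − 3.234 − 89.574 = 201.81 m.
Horizontal magnitude = √(ΔE² + ΔN²) = √((-121.84)² + 201.81²) = 235.73 m.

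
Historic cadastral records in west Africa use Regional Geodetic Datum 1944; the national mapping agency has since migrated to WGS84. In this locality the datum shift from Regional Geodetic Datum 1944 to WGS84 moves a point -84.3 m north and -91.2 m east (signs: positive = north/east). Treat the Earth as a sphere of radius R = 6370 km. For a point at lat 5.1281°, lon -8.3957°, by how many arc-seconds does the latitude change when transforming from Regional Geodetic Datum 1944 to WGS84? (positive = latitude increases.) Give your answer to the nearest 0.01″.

Δφ = -2.73″

On a sphere of radius R, 1 rad of latitude = R, so Δφ = ΔN / R = -84.3 / 6370000 = -1.3234e-05 rad = -2.730″.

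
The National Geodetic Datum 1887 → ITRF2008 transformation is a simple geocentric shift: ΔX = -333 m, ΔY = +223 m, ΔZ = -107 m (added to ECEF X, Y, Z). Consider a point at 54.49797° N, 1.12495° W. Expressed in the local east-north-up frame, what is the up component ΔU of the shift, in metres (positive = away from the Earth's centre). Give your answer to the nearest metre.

ΔU = -283 m

The local up (radial) axis is (cos φ cos λ, cos φ sin λ, sin φ), giving ΔU = -193.346 − 2.543 − 87.108 = -283.00 m.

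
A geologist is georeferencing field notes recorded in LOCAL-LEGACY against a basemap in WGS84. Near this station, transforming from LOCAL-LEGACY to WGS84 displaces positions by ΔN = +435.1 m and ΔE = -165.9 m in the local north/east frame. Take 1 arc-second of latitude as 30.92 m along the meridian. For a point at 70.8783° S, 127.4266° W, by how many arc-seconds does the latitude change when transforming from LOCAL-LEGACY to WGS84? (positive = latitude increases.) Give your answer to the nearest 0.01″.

1″ of latitude = 30.92 m, so Δφ = 435.1 / 30.92 = 14.072″.

Δφ = 14.07″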